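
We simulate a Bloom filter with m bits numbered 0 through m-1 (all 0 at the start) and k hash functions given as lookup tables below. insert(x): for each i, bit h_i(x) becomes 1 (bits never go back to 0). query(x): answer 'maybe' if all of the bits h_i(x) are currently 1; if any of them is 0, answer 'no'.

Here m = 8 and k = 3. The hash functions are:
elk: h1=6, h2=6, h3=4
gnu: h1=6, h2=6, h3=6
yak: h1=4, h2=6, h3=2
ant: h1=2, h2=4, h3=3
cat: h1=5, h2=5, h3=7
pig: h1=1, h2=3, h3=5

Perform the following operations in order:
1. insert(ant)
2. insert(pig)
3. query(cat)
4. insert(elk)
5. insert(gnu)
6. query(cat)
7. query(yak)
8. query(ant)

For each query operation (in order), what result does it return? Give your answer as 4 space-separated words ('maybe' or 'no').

Start: bits=00000000
Op 1: insert ant -> sets bits 2 3 4 -> bits=00111000
Op 2: insert pig -> sets bits 1 3 5 -> bits=01111100
Op 3: query cat -> checks bit5=1, bit7=0 (has a 0) -> no
Op 4: insert elk -> sets bits 4 6 -> bits=01111110
Op 5: insert gnu -> sets bits 6 -> bits=01111110
Op 6: query cat -> checks bit5=1, bit7=0 (has a 0) -> no
Op 7: query yak -> checks bit2=1, bit4=1, bit6=1 (all 1) -> maybe
Op 8: query ant -> checks bit2=1, bit3=1, bit4=1 (all 1) -> maybe
Query results in order: no no maybe maybe

Answer: no no maybe maybe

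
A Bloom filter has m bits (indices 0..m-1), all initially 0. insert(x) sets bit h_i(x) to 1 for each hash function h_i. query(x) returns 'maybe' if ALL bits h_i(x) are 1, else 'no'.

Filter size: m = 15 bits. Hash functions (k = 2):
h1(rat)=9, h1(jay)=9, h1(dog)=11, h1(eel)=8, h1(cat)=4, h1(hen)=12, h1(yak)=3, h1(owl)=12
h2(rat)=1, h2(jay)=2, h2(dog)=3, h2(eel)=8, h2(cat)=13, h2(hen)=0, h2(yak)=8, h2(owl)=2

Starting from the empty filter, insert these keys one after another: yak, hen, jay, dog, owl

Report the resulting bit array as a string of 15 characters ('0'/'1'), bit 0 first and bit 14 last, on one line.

Answer: 101100001101100

Derivation:
Start: bits=000000000000000
After insert 'yak': sets bits 3 8 -> bits=000100001000000
After insert 'hen': sets bits 0 12 -> bits=100100001000100
After insert 'jay': sets bits 2 9 -> bits=101100001100100
After insert 'dog': sets bits 3 11 -> bits=101100001101100
After insert 'owl': sets bits 2 12 -> bits=101100001101100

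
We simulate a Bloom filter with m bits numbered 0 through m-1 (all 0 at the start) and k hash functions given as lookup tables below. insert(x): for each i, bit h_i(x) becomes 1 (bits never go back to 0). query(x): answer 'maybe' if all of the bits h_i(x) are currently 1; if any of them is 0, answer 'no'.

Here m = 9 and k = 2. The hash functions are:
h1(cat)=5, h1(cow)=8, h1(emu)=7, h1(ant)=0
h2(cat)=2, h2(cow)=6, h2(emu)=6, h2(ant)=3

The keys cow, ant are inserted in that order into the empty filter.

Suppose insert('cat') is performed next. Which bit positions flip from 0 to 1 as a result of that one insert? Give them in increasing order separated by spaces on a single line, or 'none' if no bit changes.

Answer: 2 5

Derivation:
Start: bits=000000000
After insert 'cow': sets bits 6 8 -> bits=000000101
After insert 'ant': sets bits 0 3 -> bits=100100101
insert 'cat' would touch bits 2 5; currently bit2=0, bit5=0
Bits that are 0 among those (would change 0->1): 2 5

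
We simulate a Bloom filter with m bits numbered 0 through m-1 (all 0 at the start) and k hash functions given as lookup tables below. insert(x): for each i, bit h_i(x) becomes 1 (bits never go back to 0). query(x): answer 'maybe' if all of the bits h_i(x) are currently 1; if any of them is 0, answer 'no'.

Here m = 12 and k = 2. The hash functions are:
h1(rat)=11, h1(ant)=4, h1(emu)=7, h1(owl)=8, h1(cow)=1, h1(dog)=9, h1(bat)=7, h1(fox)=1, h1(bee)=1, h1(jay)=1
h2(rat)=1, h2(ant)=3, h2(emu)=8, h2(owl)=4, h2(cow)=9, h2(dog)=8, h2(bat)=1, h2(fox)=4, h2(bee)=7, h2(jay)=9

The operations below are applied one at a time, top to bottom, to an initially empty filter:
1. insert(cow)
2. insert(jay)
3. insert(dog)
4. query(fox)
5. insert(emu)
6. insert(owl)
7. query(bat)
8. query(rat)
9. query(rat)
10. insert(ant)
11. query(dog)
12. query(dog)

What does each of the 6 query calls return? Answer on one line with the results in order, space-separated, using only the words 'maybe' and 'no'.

Answer: no maybe no no maybe maybe

Derivation:
Start: bits=000000000000
Op 1: insert cow -> sets bits 1 9 -> bits=010000000100
Op 2: insert jay -> sets bits 1 9 -> bits=010000000100
Op 3: insert dog -> sets bits 8 9 -> bits=010000001100
Op 4: query fox -> checks bit1=1, bit4=0 (has a 0) -> no
Op 5: insert emu -> sets bits 7 8 -> bits=010000011100
Op 6: insert owl -> sets bits 4 8 -> bits=010010011100
Op 7: query bat -> checks bit1=1, bit7=1 (all 1) -> maybe
Op 8: query rat -> checks bit1=1, bit11=0 (has a 0) -> no
Op 9: query rat -> checks bit1=1, bit11=0 (has a 0) -> no
Op 10: insert ant -> sets bits 3 4 -> bits=010110011100
Op 11: query dog -> checks bit8=1, bit9=1 (all 1) -> maybe
Op 12: query dog -> checks bit8=1, bit9=1 (all 1) -> maybe
Query results in order: no maybe no no maybe maybe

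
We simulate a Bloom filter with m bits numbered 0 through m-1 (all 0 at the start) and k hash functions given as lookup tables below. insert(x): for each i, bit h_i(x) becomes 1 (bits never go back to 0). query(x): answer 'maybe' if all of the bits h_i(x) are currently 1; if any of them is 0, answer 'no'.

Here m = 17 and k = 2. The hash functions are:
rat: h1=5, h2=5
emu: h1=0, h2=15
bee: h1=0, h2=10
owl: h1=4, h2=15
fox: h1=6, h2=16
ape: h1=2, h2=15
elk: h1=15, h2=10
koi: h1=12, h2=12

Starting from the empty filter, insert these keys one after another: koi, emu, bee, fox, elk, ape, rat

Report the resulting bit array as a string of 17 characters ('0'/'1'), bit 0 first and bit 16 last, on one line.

Start: bits=00000000000000000
After insert 'koi': sets bits 12 -> bits=00000000000010000
After insert 'emu': sets bits 0 15 -> bits=10000000000010010
After insert 'bee': sets bits 0 10 -> bits=10000000001010010
After insert 'fox': sets bits 6 16 -> bits=10000010001010011
After insert 'elk': sets bits 10 15 -> bits=10000010001010011
After insert 'ape': sets bits 2 15 -> bits=10100010001010011
After insert 'rat': sets bits 5 -> bits=10100110001010011

Answer: 10100110001010011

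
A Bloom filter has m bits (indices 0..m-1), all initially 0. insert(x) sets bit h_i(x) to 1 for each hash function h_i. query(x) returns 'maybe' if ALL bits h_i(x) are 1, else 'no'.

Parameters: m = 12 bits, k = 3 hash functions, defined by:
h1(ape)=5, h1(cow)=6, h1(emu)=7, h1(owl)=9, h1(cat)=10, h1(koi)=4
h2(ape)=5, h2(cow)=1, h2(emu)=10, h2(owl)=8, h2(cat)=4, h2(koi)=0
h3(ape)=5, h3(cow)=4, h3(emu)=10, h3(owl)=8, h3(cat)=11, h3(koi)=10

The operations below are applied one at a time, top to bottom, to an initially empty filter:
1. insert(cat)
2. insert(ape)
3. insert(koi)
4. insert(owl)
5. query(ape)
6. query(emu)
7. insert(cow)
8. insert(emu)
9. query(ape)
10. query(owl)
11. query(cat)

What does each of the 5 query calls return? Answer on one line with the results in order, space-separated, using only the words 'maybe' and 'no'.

Answer: maybe no maybe maybe maybe

Derivation:
Start: bits=000000000000
Op 1: insert cat -> sets bits 4 10 11 -> bits=000010000011
Op 2: insert ape -> sets bits 5 -> bits=000011000011
Op 3: insert koi -> sets bits 0 4 10 -> bits=100011000011
Op 4: insert owl -> sets bits 8 9 -> bits=100011001111
Op 5: query ape -> checks bit5=1 (all 1) -> maybe
Op 6: query emu -> checks bit7=0, bit10=1 (has a 0) -> no
Op 7: insert cow -> sets bits 1 4 6 -> bits=110011101111
Op 8: insert emu -> sets bits 7 10 -> bits=110011111111
Op 9: query ape -> checks bit5=1 (all 1) -> maybe
Op 10: query owl -> checks bit8=1, bit9=1 (all 1) -> maybe
Op 11: query cat -> checks bit4=1, bit10=1, bit11=1 (all 1) -> maybe
Query results in order: maybe no maybe maybe maybe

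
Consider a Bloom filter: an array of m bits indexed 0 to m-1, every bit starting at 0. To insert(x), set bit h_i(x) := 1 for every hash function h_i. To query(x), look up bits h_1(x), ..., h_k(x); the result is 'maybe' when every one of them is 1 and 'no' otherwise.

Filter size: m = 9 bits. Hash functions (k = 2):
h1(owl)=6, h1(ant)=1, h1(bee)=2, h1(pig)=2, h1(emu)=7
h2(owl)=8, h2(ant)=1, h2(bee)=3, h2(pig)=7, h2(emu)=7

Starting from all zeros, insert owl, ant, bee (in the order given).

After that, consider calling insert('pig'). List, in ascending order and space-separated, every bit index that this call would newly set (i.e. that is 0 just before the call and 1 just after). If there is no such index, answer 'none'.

Start: bits=000000000
After insert 'owl': sets bits 6 8 -> bits=000000101
After insert 'ant': sets bits 1 -> bits=010000101
After insert 'bee': sets bits 2 3 -> bits=011100101
insert 'pig' would touch bits 2 7; currently bit2=1, bit7=0
Bits that are 0 among those (would change 0->1): 7

Answer: 7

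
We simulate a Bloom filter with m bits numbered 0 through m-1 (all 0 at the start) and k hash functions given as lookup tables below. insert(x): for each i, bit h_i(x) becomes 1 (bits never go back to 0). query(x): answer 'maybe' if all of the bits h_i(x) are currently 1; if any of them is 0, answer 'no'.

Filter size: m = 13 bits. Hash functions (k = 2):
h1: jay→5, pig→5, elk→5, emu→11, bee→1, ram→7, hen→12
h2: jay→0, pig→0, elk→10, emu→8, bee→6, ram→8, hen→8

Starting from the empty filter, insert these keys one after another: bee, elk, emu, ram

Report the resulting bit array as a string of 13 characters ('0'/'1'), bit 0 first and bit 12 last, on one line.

Answer: 0100011110110

Derivation:
Start: bits=0000000000000
After insert 'bee': sets bits 1 6 -> bits=0100001000000
After insert 'elk': sets bits 5 10 -> bits=0100011000100
After insert 'emu': sets bits 8 11 -> bits=0100011010110
After insert 'ram': sets bits 7 8 -> bits=0100011110110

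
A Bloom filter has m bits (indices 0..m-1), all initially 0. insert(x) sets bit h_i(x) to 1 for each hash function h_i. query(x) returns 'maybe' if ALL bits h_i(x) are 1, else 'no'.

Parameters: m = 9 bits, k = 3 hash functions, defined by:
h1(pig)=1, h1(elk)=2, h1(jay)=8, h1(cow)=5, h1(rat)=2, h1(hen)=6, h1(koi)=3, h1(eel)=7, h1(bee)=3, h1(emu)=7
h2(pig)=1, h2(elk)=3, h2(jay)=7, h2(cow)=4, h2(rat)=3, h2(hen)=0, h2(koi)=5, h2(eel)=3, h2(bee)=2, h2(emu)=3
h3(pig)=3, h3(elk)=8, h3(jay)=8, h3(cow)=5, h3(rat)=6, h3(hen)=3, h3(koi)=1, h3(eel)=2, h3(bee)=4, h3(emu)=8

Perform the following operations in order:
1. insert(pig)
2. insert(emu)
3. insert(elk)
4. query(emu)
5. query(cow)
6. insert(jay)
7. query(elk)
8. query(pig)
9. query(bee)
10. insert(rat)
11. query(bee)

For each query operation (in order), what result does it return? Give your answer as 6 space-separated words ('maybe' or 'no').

Answer: maybe no maybe maybe no no

Derivation:
Start: bits=000000000
Op 1: insert pig -> sets bits 1 3 -> bits=010100000
Op 2: insert emu -> sets bits 3 7 8 -> bits=010100011
Op 3: insert elk -> sets bits 2 3 8 -> bits=011100011
Op 4: query emu -> checks bit3=1, bit7=1, bit8=1 (all 1) -> maybe
Op 5: query cow -> checks bit4=0, bit5=0 (has a 0) -> no
Op 6: insert jay -> sets bits 7 8 -> bits=011100011
Op 7: query elk -> checks bit2=1, bit3=1, bit8=1 (all 1) -> maybe
Op 8: query pig -> checks bit1=1, bit3=1 (all 1) -> maybe
Op 9: query bee -> checks bit2=1, bit3=1, bit4=0 (has a 0) -> no
Op 10: insert rat -> sets bits 2 3 6 -> bits=011100111
Op 11: query bee -> checks bit2=1, bit3=1, bit4=0 (has a 0) -> no
Query results in order: maybe no maybe maybe no no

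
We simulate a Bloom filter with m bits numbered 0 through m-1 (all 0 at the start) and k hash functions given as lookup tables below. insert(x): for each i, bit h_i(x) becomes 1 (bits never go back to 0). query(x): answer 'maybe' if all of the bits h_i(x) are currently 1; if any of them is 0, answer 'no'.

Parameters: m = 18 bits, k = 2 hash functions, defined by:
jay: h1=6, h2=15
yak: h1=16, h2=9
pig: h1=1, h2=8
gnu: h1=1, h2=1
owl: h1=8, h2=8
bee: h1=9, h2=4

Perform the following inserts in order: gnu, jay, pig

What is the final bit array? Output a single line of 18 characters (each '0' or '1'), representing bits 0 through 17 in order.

Start: bits=000000000000000000
After insert 'gnu': sets bits 1 -> bits=010000000000000000
After insert 'jay': sets bits 6 15 -> bits=010000100000000100
After insert 'pig': sets bits 1 8 -> bits=010000101000000100

Answer: 010000101000000100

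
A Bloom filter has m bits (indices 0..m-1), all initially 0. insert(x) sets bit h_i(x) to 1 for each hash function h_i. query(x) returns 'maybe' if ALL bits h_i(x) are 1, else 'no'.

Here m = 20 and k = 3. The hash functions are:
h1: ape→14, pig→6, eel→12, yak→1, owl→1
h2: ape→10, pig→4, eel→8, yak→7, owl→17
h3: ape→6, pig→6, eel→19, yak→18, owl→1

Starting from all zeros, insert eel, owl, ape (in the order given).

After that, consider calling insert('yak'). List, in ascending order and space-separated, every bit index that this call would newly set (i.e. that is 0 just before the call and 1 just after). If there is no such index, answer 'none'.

Answer: 7 18

Derivation:
Start: bits=00000000000000000000
After insert 'eel': sets bits 8 12 19 -> bits=00000000100010000001
After insert 'owl': sets bits 1 17 -> bits=01000000100010000101
After insert 'ape': sets bits 6 10 14 -> bits=01000010101010100101
insert 'yak' would touch bits 1 7 18; currently bit1=1, bit7=0, bit18=0
Bits that are 0 among those (would change 0->1): 7 18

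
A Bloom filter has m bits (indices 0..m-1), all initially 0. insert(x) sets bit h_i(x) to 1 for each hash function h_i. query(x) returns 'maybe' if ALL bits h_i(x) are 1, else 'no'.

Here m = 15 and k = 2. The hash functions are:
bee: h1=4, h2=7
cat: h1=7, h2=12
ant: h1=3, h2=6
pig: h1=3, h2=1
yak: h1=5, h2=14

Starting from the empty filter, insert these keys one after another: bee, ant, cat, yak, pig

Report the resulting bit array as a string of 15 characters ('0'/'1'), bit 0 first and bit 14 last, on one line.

Answer: 010111110000101

Derivation:
Start: bits=000000000000000
After insert 'bee': sets bits 4 7 -> bits=000010010000000
After insert 'ant': sets bits 3 6 -> bits=000110110000000
After insert 'cat': sets bits 7 12 -> bits=000110110000100
After insert 'yak': sets bits 5 14 -> bits=000111110000101
After insert 'pig': sets bits 1 3 -> bits=010111110000101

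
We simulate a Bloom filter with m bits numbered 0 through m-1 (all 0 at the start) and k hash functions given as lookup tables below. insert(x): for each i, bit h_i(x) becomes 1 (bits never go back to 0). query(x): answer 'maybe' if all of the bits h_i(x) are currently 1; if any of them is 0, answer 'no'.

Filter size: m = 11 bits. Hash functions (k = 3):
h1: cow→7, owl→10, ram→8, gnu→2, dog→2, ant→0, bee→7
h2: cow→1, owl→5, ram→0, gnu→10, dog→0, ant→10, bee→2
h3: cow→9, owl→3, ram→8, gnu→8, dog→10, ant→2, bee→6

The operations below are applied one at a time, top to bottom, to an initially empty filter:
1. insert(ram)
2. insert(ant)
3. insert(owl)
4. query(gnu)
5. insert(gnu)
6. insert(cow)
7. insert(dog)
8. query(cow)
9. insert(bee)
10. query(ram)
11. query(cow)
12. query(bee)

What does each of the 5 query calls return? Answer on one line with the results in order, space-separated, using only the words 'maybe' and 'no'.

Answer: maybe maybe maybe maybe maybe

Derivation:
Start: bits=00000000000
Op 1: insert ram -> sets bits 0 8 -> bits=10000000100
Op 2: insert ant -> sets bits 0 2 10 -> bits=10100000101
Op 3: insert owl -> sets bits 3 5 10 -> bits=10110100101
Op 4: query gnu -> checks bit2=1, bit8=1, bit10=1 (all 1) -> maybe
Op 5: insert gnu -> sets bits 2 8 10 -> bits=10110100101
Op 6: insert cow -> sets bits 1 7 9 -> bits=11110101111
Op 7: insert dog -> sets bits 0 2 10 -> bits=11110101111
Op 8: query cow -> checks bit1=1, bit7=1, bit9=1 (all 1) -> maybe
Op 9: insert bee -> sets bits 2 6 7 -> bits=11110111111
Op 10: query ram -> checks bit0=1, bit8=1 (all 1) -> maybe
Op 11: query cow -> checks bit1=1, bit7=1, bit9=1 (all 1) -> maybe
Op 12: query bee -> checks bit2=1, bit6=1, bit7=1 (all 1) -> maybe
Query results in order: maybe maybe maybe maybe maybe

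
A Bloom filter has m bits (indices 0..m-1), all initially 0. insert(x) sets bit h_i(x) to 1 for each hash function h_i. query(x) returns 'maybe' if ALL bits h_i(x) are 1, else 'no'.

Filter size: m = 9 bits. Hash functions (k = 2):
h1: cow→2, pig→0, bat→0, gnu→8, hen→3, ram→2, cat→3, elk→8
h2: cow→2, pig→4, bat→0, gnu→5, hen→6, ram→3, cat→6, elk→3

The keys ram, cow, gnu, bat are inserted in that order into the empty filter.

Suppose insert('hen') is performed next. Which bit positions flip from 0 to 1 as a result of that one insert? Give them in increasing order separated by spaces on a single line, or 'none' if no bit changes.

Answer: 6

Derivation:
Start: bits=000000000
After insert 'ram': sets bits 2 3 -> bits=001100000
After insert 'cow': sets bits 2 -> bits=001100000
After insert 'gnu': sets bits 5 8 -> bits=001101001
After insert 'bat': sets bits 0 -> bits=101101001
insert 'hen' would touch bits 3 6; currently bit3=1, bit6=0
Bits that are 0 among those (would change 0->1): 6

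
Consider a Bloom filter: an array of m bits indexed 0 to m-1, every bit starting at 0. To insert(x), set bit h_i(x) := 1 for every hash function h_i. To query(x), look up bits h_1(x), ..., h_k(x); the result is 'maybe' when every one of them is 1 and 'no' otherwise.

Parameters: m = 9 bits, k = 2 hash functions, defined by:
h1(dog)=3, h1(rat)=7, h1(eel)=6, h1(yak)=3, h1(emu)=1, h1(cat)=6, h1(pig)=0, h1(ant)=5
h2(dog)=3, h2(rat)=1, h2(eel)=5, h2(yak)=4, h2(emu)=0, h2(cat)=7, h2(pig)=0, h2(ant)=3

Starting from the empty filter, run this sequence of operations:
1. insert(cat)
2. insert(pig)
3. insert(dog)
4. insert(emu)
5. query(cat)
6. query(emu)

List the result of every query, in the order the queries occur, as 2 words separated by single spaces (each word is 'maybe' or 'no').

Start: bits=000000000
Op 1: insert cat -> sets bits 6 7 -> bits=000000110
Op 2: insert pig -> sets bits 0 -> bits=100000110
Op 3: insert dog -> sets bits 3 -> bits=100100110
Op 4: insert emu -> sets bits 0 1 -> bits=110100110
Op 5: query cat -> checks bit6=1, bit7=1 (all 1) -> maybe
Op 6: query emu -> checks bit0=1, bit1=1 (all 1) -> maybe
Query results in order: maybe maybe

Answer: maybe maybe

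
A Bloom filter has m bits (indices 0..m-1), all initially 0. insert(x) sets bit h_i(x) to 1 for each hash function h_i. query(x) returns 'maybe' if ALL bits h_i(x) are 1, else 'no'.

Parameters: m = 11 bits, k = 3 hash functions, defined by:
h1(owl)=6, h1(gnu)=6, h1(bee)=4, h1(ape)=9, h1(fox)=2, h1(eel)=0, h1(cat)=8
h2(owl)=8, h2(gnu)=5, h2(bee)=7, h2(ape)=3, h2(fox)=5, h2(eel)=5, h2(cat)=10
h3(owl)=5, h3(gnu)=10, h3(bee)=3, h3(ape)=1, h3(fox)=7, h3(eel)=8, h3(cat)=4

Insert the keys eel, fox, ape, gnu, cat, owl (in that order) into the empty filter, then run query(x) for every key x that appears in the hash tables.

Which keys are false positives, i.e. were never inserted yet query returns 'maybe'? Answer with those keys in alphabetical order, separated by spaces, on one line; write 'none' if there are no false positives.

Start: bits=00000000000
After insert 'eel': sets bits 0 5 8 -> bits=10000100100
After insert 'fox': sets bits 2 5 7 -> bits=10100101100
After insert 'ape': sets bits 1 3 9 -> bits=11110101110
After insert 'gnu': sets bits 5 6 10 -> bits=11110111111
After insert 'cat': sets bits 4 8 10 -> bits=11111111111
After insert 'owl': sets bits 5 6 8 -> bits=11111111111
Not inserted: bee — query each against bits=11111111111:
query bee: checks bit3=1, bit4=1, bit7=1 (all 1) -> maybe => FALSE POSITIVE
False positives (alphabetical): bee

Answer: bee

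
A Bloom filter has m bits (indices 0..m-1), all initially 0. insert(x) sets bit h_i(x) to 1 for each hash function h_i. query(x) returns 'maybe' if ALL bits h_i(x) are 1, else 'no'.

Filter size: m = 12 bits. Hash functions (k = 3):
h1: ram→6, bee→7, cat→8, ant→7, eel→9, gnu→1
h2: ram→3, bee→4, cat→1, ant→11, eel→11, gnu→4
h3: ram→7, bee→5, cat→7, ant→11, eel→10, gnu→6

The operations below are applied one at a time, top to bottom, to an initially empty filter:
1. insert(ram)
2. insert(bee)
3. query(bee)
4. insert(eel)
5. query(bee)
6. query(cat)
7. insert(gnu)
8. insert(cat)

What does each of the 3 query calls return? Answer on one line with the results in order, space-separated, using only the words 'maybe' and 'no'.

Start: bits=000000000000
Op 1: insert ram -> sets bits 3 6 7 -> bits=000100110000
Op 2: insert bee -> sets bits 4 5 7 -> bits=000111110000
Op 3: query bee -> checks bit4=1, bit5=1, bit7=1 (all 1) -> maybe
Op 4: insert eel -> sets bits 9 10 11 -> bits=000111110111
Op 5: query bee -> checks bit4=1, bit5=1, bit7=1 (all 1) -> maybe
Op 6: query cat -> checks bit1=0, bit7=1, bit8=0 (has a 0) -> no
Op 7: insert gnu -> sets bits 1 4 6 -> bits=010111110111
Op 8: insert cat -> sets bits 1 7 8 -> bits=010111111111
Query results in order: maybe maybe no

Answer: maybe maybe no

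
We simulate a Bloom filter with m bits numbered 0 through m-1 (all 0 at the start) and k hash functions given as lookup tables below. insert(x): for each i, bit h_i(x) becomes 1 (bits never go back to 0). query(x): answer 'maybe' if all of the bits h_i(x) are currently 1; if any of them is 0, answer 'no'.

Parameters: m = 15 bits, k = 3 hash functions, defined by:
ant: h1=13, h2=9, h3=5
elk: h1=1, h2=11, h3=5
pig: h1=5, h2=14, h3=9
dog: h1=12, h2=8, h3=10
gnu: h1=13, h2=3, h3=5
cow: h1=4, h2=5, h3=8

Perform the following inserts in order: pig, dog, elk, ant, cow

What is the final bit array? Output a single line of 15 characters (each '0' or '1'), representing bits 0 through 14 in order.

Answer: 010011001111111

Derivation:
Start: bits=000000000000000
After insert 'pig': sets bits 5 9 14 -> bits=000001000100001
After insert 'dog': sets bits 8 10 12 -> bits=000001001110101
After insert 'elk': sets bits 1 5 11 -> bits=010001001111101
After insert 'ant': sets bits 5 9 13 -> bits=010001001111111
After insert 'cow': sets bits 4 5 8 -> bits=010011001111111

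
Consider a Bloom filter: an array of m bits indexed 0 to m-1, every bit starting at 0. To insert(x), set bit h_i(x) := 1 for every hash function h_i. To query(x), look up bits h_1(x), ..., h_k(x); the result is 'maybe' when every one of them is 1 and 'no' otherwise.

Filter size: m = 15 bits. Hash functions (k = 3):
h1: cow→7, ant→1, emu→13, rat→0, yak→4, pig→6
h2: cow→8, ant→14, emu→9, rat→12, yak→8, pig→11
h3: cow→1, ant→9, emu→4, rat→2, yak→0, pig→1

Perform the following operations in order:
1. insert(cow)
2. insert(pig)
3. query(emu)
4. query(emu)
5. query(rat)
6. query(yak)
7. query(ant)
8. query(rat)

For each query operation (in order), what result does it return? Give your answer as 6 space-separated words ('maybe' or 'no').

Start: bits=000000000000000
Op 1: insert cow -> sets bits 1 7 8 -> bits=010000011000000
Op 2: insert pig -> sets bits 1 6 11 -> bits=010000111001000
Op 3: query emu -> checks bit4=0, bit9=0, bit13=0 (has a 0) -> no
Op 4: query emu -> checks bit4=0, bit9=0, bit13=0 (has a 0) -> no
Op 5: query rat -> checks bit0=0, bit2=0, bit12=0 (has a 0) -> no
Op 6: query yak -> checks bit0=0, bit4=0, bit8=1 (has a 0) -> no
Op 7: query ant -> checks bit1=1, bit9=0, bit14=0 (has a 0) -> no
Op 8: query rat -> checks bit0=0, bit2=0, bit12=0 (has a 0) -> no
Query results in order: no no no no no no

Answer: no no no no no no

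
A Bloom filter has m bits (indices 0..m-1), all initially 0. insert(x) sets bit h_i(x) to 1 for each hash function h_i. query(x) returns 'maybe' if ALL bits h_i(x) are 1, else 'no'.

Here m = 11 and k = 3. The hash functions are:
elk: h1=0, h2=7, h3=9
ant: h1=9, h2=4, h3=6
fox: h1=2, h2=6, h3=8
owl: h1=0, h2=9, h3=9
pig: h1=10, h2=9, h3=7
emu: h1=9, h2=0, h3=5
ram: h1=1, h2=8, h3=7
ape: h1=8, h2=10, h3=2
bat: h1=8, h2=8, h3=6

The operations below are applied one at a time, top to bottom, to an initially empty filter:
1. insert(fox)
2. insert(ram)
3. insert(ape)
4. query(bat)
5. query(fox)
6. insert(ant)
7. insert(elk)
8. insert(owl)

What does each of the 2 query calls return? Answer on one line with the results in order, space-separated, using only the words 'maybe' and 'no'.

Start: bits=00000000000
Op 1: insert fox -> sets bits 2 6 8 -> bits=00100010100
Op 2: insert ram -> sets bits 1 7 8 -> bits=01100011100
Op 3: insert ape -> sets bits 2 8 10 -> bits=01100011101
Op 4: query bat -> checks bit6=1, bit8=1 (all 1) -> maybe
Op 5: query fox -> checks bit2=1, bit6=1, bit8=1 (all 1) -> maybe
Op 6: insert ant -> sets bits 4 6 9 -> bits=01101011111
Op 7: insert elk -> sets bits 0 7 9 -> bits=11101011111
Op 8: insert owl -> sets bits 0 9 -> bits=11101011111
Query results in order: maybe maybe

Answer: maybe maybe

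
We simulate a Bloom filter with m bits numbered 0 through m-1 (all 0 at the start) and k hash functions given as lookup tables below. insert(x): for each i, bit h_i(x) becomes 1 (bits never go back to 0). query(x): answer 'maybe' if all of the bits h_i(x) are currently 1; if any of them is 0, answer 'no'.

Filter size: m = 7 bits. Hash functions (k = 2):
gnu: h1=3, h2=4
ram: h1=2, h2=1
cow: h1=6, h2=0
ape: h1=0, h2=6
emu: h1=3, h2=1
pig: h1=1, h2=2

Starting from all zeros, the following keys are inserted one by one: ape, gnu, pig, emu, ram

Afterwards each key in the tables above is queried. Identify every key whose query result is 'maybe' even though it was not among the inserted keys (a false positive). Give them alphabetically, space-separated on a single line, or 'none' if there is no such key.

Answer: cow

Derivation:
Start: bits=0000000
After insert 'ape': sets bits 0 6 -> bits=1000001
After insert 'gnu': sets bits 3 4 -> bits=1001101
After insert 'pig': sets bits 1 2 -> bits=1111101
After insert 'emu': sets bits 1 3 -> bits=1111101
After insert 'ram': sets bits 1 2 -> bits=1111101
Not inserted: cow — query each against bits=1111101:
query cow: checks bit0=1, bit6=1 (all 1) -> maybe => FALSE POSITIVE
False positives (alphabetical): cow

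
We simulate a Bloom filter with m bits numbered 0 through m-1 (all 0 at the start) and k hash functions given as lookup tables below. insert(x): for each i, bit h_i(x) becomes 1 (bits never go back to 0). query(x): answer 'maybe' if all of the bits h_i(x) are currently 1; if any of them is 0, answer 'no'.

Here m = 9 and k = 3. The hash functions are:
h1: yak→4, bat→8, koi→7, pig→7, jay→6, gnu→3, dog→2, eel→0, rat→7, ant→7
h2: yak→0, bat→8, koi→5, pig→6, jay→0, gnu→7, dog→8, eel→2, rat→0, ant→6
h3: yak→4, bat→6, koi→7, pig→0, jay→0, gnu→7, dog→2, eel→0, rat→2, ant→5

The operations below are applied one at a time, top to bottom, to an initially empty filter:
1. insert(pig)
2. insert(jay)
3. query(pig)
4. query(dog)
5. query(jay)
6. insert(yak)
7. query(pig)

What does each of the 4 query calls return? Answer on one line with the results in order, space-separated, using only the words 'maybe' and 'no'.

Answer: maybe no maybe maybe

Derivation:
Start: bits=000000000
Op 1: insert pig -> sets bits 0 6 7 -> bits=100000110
Op 2: insert jay -> sets bits 0 6 -> bits=100000110
Op 3: query pig -> checks bit0=1, bit6=1, bit7=1 (all 1) -> maybe
Op 4: query dog -> checks bit2=0, bit8=0 (has a 0) -> no
Op 5: query jay -> checks bit0=1, bit6=1 (all 1) -> maybe
Op 6: insert yak -> sets bits 0 4 -> bits=100010110
Op 7: query pig -> checks bit0=1, bit6=1, bit7=1 (all 1) -> maybe
Query results in order: maybe no maybe maybe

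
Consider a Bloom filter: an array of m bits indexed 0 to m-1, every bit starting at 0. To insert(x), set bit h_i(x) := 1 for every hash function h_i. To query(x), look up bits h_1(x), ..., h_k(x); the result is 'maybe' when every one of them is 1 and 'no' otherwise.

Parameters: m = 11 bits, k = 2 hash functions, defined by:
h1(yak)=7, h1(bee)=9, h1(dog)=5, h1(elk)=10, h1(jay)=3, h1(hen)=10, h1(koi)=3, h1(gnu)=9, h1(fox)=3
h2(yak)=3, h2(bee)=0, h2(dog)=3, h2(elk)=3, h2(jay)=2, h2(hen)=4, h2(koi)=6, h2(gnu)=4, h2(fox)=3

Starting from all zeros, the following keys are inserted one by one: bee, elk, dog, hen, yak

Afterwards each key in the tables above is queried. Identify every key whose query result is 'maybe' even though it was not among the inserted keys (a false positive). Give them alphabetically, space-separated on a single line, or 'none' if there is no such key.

Start: bits=00000000000
After insert 'bee': sets bits 0 9 -> bits=10000000010
After insert 'elk': sets bits 3 10 -> bits=10010000011
After insert 'dog': sets bits 3 5 -> bits=10010100011
After insert 'hen': sets bits 4 10 -> bits=10011100011
After insert 'yak': sets bits 3 7 -> bits=10011101011
Not inserted: fox gnu jay koi — query each against bits=10011101011:
query fox: checks bit3=1 (all 1) -> maybe => FALSE POSITIVE
query gnu: checks bit4=1, bit9=1 (all 1) -> maybe => FALSE POSITIVE
query jay: checks bit2=0, bit3=1 (has a 0) -> no => not a false positive
query koi: checks bit3=1, bit6=0 (has a 0) -> no => not a false positive
False positives (alphabetical): fox gnu

Answer: fox gnu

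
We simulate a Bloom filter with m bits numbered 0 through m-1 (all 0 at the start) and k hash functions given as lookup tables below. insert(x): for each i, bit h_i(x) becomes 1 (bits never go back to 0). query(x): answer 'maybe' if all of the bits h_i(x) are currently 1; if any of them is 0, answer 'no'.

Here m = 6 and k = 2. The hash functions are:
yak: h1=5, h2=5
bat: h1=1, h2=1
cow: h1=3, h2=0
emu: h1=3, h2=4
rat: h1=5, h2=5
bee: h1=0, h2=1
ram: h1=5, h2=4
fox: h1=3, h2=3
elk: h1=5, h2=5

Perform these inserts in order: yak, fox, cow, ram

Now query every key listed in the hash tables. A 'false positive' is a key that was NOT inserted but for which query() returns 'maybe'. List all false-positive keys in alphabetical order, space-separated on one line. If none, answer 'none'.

Answer: elk emu rat

Derivation:
Start: bits=000000
After insert 'yak': sets bits 5 -> bits=000001
After insert 'fox': sets bits 3 -> bits=000101
After insert 'cow': sets bits 0 3 -> bits=100101
After insert 'ram': sets bits 4 5 -> bits=100111
Not inserted: bat bee elk emu rat — query each against bits=100111:
query bat: checks bit1=0 (has a 0) -> no => not a false positive
query bee: checks bit0=1, bit1=0 (has a 0) -> no => not a false positive
query elk: checks bit5=1 (all 1) -> maybe => FALSE POSITIVE
query emu: checks bit3=1, bit4=1 (all 1) -> maybe => FALSE POSITIVE
query rat: checks bit5=1 (all 1) -> maybe => FALSE POSITIVE
False positives (alphabetical): elk emu rat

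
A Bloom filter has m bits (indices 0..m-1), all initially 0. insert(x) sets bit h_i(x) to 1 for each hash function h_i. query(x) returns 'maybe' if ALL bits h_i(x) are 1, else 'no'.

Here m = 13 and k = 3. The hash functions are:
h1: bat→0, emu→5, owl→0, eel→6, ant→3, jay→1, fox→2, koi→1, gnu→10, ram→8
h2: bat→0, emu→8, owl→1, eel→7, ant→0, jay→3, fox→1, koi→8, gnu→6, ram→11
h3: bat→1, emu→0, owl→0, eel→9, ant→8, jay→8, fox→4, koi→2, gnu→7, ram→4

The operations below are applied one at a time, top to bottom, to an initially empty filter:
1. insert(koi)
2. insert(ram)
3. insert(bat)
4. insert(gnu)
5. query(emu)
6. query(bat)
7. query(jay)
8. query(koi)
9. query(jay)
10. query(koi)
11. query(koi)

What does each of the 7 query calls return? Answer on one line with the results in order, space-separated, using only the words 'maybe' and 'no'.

Answer: no maybe no maybe no maybe maybe

Derivation:
Start: bits=0000000000000
Op 1: insert koi -> sets bits 1 2 8 -> bits=0110000010000
Op 2: insert ram -> sets bits 4 8 11 -> bits=0110100010010
Op 3: insert bat -> sets bits 0 1 -> bits=1110100010010
Op 4: insert gnu -> sets bits 6 7 10 -> bits=1110101110110
Op 5: query emu -> checks bit0=1, bit5=0, bit8=1 (has a 0) -> no
Op 6: query bat -> checks bit0=1, bit1=1 (all 1) -> maybe
Op 7: query jay -> checks bit1=1, bit3=0, bit8=1 (has a 0) -> no
Op 8: query koi -> checks bit1=1, bit2=1, bit8=1 (all 1) -> maybe
Op 9: query jay -> checks bit1=1, bit3=0, bit8=1 (has a 0) -> no
Op 10: query koi -> checks bit1=1, bit2=1, bit8=1 (all 1) -> maybe
Op 11: query koi -> checks bit1=1, bit2=1, bit8=1 (all 1) -> maybe
Query results in order: no maybe no maybe no maybe maybe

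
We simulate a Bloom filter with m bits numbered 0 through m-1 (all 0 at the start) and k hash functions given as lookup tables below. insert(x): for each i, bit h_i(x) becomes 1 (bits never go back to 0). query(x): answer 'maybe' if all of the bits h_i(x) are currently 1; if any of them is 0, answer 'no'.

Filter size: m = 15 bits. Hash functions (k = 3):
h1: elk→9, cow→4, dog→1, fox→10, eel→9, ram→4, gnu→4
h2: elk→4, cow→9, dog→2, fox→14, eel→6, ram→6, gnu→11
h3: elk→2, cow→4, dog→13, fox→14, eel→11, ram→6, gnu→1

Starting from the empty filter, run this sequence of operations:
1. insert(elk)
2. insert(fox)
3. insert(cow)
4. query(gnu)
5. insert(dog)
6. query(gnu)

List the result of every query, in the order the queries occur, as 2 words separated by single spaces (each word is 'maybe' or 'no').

Answer: no no

Derivation:
Start: bits=000000000000000
Op 1: insert elk -> sets bits 2 4 9 -> bits=001010000100000
Op 2: insert fox -> sets bits 10 14 -> bits=001010000110001
Op 3: insert cow -> sets bits 4 9 -> bits=001010000110001
Op 4: query gnu -> checks bit1=0, bit4=1, bit11=0 (has a 0) -> no
Op 5: insert dog -> sets bits 1 2 13 -> bits=011010000110011
Op 6: query gnu -> checks bit1=1, bit4=1, bit11=0 (has a 0) -> no
Query results in order: no no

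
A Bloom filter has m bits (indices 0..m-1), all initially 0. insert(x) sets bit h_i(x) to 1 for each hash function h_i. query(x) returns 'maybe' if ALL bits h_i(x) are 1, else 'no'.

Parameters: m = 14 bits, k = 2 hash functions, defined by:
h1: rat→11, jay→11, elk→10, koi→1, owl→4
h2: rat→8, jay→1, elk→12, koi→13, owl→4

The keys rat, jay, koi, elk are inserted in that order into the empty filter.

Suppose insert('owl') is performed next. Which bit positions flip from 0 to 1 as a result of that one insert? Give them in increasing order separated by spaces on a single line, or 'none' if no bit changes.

Start: bits=00000000000000
After insert 'rat': sets bits 8 11 -> bits=00000000100100
After insert 'jay': sets bits 1 11 -> bits=01000000100100
After insert 'koi': sets bits 1 13 -> bits=01000000100101
After insert 'elk': sets bits 10 12 -> bits=01000000101111
insert 'owl' would touch bits 4; currently bit4=0
Bits that are 0 among those (would change 0->1): 4

Answer: 4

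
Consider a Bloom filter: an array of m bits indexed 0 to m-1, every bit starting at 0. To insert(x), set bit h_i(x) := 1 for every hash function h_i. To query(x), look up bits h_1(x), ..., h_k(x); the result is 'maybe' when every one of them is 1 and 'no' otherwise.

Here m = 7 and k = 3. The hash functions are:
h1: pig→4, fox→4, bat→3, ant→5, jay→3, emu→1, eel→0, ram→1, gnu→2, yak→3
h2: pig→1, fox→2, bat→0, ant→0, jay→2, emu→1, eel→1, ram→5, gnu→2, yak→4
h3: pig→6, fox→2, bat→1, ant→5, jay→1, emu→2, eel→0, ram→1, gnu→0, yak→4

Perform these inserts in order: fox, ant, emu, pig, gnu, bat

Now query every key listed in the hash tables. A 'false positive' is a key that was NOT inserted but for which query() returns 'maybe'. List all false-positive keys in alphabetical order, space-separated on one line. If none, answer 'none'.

Answer: eel jay ram yak

Derivation:
Start: bits=0000000
After insert 'fox': sets bits 2 4 -> bits=0010100
After insert 'ant': sets bits 0 5 -> bits=1010110
After insert 'emu': sets bits 1 2 -> bits=1110110
After insert 'pig': sets bits 1 4 6 -> bits=1110111
After insert 'gnu': sets bits 0 2 -> bits=1110111
After insert 'bat': sets bits 0 1 3 -> bits=1111111
Not inserted: eel jay ram yak — query each against bits=1111111:
query eel: checks bit0=1, bit1=1 (all 1) -> maybe => FALSE POSITIVE
query jay: checks bit1=1, bit2=1, bit3=1 (all 1) -> maybe => FALSE POSITIVE
query ram: checks bit1=1, bit5=1 (all 1) -> maybe => FALSE POSITIVE
query yak: checks bit3=1, bit4=1 (all 1) -> maybe => FALSE POSITIVE
False positives (alphabetical): eel jay ram yak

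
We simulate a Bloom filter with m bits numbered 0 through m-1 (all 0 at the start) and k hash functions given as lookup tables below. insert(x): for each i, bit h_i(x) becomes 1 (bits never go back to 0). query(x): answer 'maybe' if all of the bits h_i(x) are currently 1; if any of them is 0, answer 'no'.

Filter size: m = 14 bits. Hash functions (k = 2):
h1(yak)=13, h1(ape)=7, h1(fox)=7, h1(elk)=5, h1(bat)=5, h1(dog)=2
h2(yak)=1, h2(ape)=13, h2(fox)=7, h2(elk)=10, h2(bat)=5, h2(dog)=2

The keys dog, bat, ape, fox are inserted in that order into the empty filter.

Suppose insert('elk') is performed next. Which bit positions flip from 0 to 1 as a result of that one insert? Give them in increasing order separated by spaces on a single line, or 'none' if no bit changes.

Start: bits=00000000000000
After insert 'dog': sets bits 2 -> bits=00100000000000
After insert 'bat': sets bits 5 -> bits=00100100000000
After insert 'ape': sets bits 7 13 -> bits=00100101000001
After insert 'fox': sets bits 7 -> bits=00100101000001
insert 'elk' would touch bits 5 10; currently bit5=1, bit10=0
Bits that are 0 among those (would change 0->1): 10

Answer: 10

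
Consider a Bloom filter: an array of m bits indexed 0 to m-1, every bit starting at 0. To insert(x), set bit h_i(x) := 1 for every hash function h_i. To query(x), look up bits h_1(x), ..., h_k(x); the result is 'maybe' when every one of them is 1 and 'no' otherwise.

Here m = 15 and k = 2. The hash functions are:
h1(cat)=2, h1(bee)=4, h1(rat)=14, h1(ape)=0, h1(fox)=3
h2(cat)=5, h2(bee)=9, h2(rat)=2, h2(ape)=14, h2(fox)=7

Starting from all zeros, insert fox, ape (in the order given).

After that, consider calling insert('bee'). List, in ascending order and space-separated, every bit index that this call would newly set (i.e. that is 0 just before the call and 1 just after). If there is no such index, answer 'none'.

Answer: 4 9

Derivation:
Start: bits=000000000000000
After insert 'fox': sets bits 3 7 -> bits=000100010000000
After insert 'ape': sets bits 0 14 -> bits=100100010000001
insert 'bee' would touch bits 4 9; currently bit4=0, bit9=0
Bits that are 0 among those (would change 0->1): 4 9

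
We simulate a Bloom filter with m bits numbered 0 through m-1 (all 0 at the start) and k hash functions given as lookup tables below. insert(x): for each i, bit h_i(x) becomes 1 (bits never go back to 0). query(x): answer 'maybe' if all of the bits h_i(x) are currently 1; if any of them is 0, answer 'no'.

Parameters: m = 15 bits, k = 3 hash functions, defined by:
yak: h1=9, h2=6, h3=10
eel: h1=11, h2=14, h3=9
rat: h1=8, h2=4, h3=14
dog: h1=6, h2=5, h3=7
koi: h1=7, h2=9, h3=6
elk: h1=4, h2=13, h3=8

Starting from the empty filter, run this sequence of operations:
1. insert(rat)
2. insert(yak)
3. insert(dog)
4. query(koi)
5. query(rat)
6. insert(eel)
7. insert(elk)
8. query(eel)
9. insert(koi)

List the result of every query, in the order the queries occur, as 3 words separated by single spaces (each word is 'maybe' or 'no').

Answer: maybe maybe maybe

Derivation:
Start: bits=000000000000000
Op 1: insert rat -> sets bits 4 8 14 -> bits=000010001000001
Op 2: insert yak -> sets bits 6 9 10 -> bits=000010101110001
Op 3: insert dog -> sets bits 5 6 7 -> bits=000011111110001
Op 4: query koi -> checks bit6=1, bit7=1, bit9=1 (all 1) -> maybe
Op 5: query rat -> checks bit4=1, bit8=1, bit14=1 (all 1) -> maybe
Op 6: insert eel -> sets bits 9 11 14 -> bits=000011111111001
Op 7: insert elk -> sets bits 4 8 13 -> bits=000011111111011
Op 8: query eel -> checks bit9=1, bit11=1, bit14=1 (all 1) -> maybe
Op 9: insert koi -> sets bits 6 7 9 -> bits=000011111111011
Query results in order: maybe maybe maybe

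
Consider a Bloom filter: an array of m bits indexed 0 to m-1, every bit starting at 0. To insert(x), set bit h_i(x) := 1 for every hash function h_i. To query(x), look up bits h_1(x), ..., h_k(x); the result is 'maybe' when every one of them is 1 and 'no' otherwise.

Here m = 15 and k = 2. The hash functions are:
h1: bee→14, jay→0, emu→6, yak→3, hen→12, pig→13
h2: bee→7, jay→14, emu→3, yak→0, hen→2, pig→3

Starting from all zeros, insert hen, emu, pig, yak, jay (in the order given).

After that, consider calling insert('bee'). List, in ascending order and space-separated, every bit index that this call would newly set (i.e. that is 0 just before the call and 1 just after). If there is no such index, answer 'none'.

Answer: 7

Derivation:
Start: bits=000000000000000
After insert 'hen': sets bits 2 12 -> bits=001000000000100
After insert 'emu': sets bits 3 6 -> bits=001100100000100
After insert 'pig': sets bits 3 13 -> bits=001100100000110
After insert 'yak': sets bits 0 3 -> bits=101100100000110
After insert 'jay': sets bits 0 14 -> bits=101100100000111
insert 'bee' would touch bits 7 14; currently bit7=0, bit14=1
Bits that are 0 among those (would change 0->1): 7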